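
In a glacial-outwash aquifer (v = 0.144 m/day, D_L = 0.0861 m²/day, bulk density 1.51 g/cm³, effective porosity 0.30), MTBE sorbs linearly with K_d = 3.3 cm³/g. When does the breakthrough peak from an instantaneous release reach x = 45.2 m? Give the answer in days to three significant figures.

5450 days

Retardation factor R = 1 + ρ_b·K_d/n = 1 + 1.51 × 3.3/0.30 = 17.61.
Sorption retards both mechanisms: v_R = v/R = 0.008177 m/day, D_R = D/R = 0.004889 m²/day.
Peak time from v_R²t² + 2D_R t − x² = 0: t = (√(D_R² + v_R²x²) − D_R)/v_R².
√(D_R² + v_R²x²) = √(0.004889² + 0.008177² × 45.2²) = 0.3696; v_R² = 6.686e-05.
t = (0.3696 − 0.004889)/6.686e-05 = 5450 days.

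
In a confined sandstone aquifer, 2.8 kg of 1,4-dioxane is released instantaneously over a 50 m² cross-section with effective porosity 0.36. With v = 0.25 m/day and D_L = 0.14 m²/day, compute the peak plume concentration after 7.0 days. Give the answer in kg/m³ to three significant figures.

0.0443 kg/m³

The peak of an instantaneous 1D plume sits at x = vt; there the Gaussian factor is 1 and C_max = M/(n_e·A·√(4πDt)), where n_e·A is the pore area the mass is dissolved in.
√(4πDt) = √(4π × 0.14 × 7.0) = 3.509 m, so C_max = 2.8/(0.36 × 50 × 3.509) = 0.0443 kg/m³.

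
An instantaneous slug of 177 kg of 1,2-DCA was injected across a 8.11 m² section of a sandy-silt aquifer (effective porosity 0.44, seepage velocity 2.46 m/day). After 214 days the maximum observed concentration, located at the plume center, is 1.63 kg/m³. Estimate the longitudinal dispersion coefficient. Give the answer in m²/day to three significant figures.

At the plume center C_max = M/(n_e·A·√(4πDt)), so D = M²/(4πt·(n_e·A·C_max)²).
n_e·A·C_max = 0.44 × 8.11 × 1.63 = 5.816 kg/m.
D = 177²/(4π × 214 × 5.816²) = 0.344 m²/day.

0.344 m²/day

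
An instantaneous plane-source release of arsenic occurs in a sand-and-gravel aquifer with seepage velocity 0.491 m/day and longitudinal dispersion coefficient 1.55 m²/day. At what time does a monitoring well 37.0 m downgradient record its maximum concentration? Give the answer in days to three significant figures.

For the 1D instantaneous-source solution, setting ∂C/∂t = 0 at fixed x gives v²t² + 2Dt − x² = 0, so t = (√(D² + v²x²) − D)/v².
√(D² + v²x²) = √(1.55² + 0.491² × 37.0²) = 18.23; v² = 0.241081.
t = (18.23 − 1.55)/0.241081 = 69.2 days (vs. the pure-advection estimate x/v = 75.4 d).

69.2 days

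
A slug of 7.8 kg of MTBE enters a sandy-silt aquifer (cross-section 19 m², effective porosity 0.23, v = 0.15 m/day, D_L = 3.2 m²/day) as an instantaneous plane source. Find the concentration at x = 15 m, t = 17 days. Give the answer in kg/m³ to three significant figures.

0.0335 kg/m³

For an instantaneous plane source, C(x,t) = M/(n_e·A·√(4πDt)) · exp(−(x−vt)²/(4Dt)), with n_e·A the pore (flow) area.
Plume center vt = 0.15 × 17 = 2.55 m, so the well at 15 m is 12.45 m downgradient of the peak.
√(4πDt) = 26.15 m, giving peak height M/(n_e·A·√(4πDt)) = 7.8/(0.23 × 19 × 26.15) = 0.06826 kg/m³.
(x−vt)²/(4Dt) = (12.45)²/(4 × 3.2 × 17) = 0.7123; exp(−0.7123) = 0.4905.
C = 0.06826 × 0.4905 = 0.0335 kg/m³.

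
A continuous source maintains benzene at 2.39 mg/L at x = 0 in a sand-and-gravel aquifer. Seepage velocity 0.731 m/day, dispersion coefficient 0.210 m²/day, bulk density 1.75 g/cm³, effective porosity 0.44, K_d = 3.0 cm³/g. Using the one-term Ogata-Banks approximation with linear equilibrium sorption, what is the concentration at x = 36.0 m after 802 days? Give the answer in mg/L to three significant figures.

2.31 mg/L

Retardation factor R = 1 + ρ_b·K_d/n = 1 + 1.75 × 3.0/0.44 = 12.93.
Sorption retards both mechanisms: v_R = v/R = 0.05654 m/day, D_R = D/R = 0.01624 m²/day.
v_R·t = 0.05654 × 802 = 45.34508 m; 2√(D_R t) = 7.218 m; argument = (36.0 − 45.34508)/7.218 = -1.295.
C = C₀ × ½·erfc(-1.295) = 2.39 × 0.9665 = 2.31 mg/L.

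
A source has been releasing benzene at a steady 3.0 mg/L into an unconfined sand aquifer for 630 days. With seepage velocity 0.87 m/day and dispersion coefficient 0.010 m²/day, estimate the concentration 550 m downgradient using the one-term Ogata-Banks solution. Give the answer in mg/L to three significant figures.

0.889 mg/L

For a continuous step input, C/C₀ ≈ ½·erfc((x−vt)/(2√(Dt))).
vt = 0.87 × 630 = 548.1 m and 2√(Dt) = 2√(0.010 × 630) = 5.020 m.
Argument (x−vt)/(2√(Dt)) = (550 − 548.1)/5.020 = 0.3785; ½·erfc(0.3785) = 0.2962.
C = 3.0 × 0.2962 = 0.889 mg/L.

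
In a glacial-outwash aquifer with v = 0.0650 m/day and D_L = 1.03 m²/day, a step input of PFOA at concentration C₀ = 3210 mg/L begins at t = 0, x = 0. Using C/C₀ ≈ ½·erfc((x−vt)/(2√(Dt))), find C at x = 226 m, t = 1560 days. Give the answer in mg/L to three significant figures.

44.9 mg/L

For a continuous step input, C/C₀ ≈ ½·erfc((x−vt)/(2√(Dt))).
vt = 0.0650 × 1560 = 101.4 m and 2√(Dt) = 2√(1.03 × 1560) = 80.17 m.
Argument (x−vt)/(2√(Dt)) = (226 − 101.4)/80.17 = 1.554; ½·erfc(1.554) = 0.01399.
C = 3210 × 0.01399 = 44.9 mg/L.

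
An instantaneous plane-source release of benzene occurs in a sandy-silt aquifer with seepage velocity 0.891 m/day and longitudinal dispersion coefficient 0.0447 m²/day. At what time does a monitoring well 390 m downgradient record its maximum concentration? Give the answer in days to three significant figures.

438 days

For the 1D instantaneous-source solution, setting ∂C/∂t = 0 at fixed x gives v²t² + 2Dt − x² = 0, so t = (√(D² + v²x²) − D)/v².
√(D² + v²x²) = √(0.0447² + 0.891² × 390²) = 347.5; v² = 0.793881.
t = (347.5 − 0.0447)/0.793881 = 438 days (vs. the pure-advection estimate x/v = 438 d).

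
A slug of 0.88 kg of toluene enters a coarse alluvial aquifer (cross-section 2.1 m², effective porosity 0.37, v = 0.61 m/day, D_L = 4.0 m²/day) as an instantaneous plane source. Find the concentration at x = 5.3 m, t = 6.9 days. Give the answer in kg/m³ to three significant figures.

For an instantaneous plane source, C(x,t) = M/(n_e·A·√(4πDt)) · exp(−(x−vt)²/(4Dt)), with n_e·A the pore (flow) area.
Plume center vt = 0.61 × 6.9 = 4.209 m, so the well at 5.3 m is 1.091 m downgradient of the peak.
√(4πDt) = 18.62 m, giving peak height M/(n_e·A·√(4πDt)) = 0.88/(0.37 × 2.1 × 18.62) = 0.06082 kg/m³.
(x−vt)²/(4Dt) = (1.091)²/(4 × 4.0 × 6.9) = 0.01078; exp(−0.01078) = 0.9893.
C = 0.06082 × 0.9893 = 0.0602 kg/m³.

0.0602 kg/m³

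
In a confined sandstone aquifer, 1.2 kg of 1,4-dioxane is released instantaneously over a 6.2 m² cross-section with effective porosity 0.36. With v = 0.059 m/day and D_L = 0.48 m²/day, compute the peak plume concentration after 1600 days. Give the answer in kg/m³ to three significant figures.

0.00547 kg/m³

The peak of an instantaneous 1D plume sits at x = vt; there the Gaussian factor is 1 and C_max = M/(n_e·A·√(4πDt)), where n_e·A is the pore area the mass is dissolved in.
√(4πDt) = √(4π × 0.48 × 1600) = 98.24 m, so C_max = 1.2/(0.36 × 6.2 × 98.24) = 0.00547 kg/m³.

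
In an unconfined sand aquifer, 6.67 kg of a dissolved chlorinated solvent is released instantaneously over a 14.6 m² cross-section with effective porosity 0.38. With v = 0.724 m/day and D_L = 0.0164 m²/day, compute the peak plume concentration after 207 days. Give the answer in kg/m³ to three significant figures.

The peak of an instantaneous 1D plume sits at x = vt; there the Gaussian factor is 1 and C_max = M/(n_e·A·√(4πDt)), where n_e·A is the pore area the mass is dissolved in.
√(4πDt) = √(4π × 0.0164 × 207) = 6.531 m, so C_max = 6.67/(0.38 × 14.6 × 6.531) = 0.184 kg/m³.

0.184 kg/m³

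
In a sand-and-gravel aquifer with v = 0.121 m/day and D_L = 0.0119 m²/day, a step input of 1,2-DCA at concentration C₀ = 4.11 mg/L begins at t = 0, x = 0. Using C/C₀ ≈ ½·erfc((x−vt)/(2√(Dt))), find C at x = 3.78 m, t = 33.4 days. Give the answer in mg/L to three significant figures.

For a continuous step input, C/C₀ ≈ ½·erfc((x−vt)/(2√(Dt))).
vt = 0.121 × 33.4 = 4.0414 m and 2√(Dt) = 2√(0.0119 × 33.4) = 1.261 m.
Argument (x−vt)/(2√(Dt)) = (3.78 − 4.0414)/1.261 = -0.2073; ½·erfc(-0.2073) = 0.6153.
C = 4.11 × 0.6153 = 2.53 mg/L.

2.53 mg/L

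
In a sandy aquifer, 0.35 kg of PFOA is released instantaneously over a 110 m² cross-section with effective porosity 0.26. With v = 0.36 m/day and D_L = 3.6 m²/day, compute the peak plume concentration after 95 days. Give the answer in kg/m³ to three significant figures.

The peak of an instantaneous 1D plume sits at x = vt; there the Gaussian factor is 1 and C_max = M/(n_e·A·√(4πDt)), where n_e·A is the pore area the mass is dissolved in.
√(4πDt) = √(4π × 3.6 × 95) = 65.56 m, so C_max = 0.35/(0.26 × 110 × 65.56) = 0.000187 kg/m³.

0.000187 kg/m³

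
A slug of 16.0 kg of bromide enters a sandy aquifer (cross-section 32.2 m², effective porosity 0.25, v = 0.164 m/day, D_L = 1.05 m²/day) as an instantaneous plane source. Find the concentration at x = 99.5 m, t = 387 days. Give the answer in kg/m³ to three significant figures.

For an instantaneous plane source, C(x,t) = M/(n_e·A·√(4πDt)) · exp(−(x−vt)²/(4Dt)), with n_e·A the pore (flow) area.
Plume center vt = 0.164 × 387 = 63.468 m, so the well at 99.5 m is 36.032 m downgradient of the peak.
√(4πDt) = 71.46 m, giving peak height M/(n_e·A·√(4πDt)) = 16.0/(0.25 × 32.2 × 71.46) = 0.02781 kg/m³.
(x−vt)²/(4Dt) = (36.032)²/(4 × 1.05 × 387) = 0.7988; exp(−0.7988) = 0.4499.
C = 0.02781 × 0.4499 = 0.0125 kg/m³.

0.0125 kg/m³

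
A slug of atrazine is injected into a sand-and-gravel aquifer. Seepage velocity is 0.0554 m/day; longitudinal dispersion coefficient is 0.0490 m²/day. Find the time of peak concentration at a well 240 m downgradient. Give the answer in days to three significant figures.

4320 days

For the 1D instantaneous-source solution, setting ∂C/∂t = 0 at fixed x gives v²t² + 2Dt − x² = 0, so t = (√(D² + v²x²) − D)/v².
√(D² + v²x²) = √(0.0490² + 0.0554² × 240²) = 13.30; v² = 0.00306916.
t = (13.30 − 0.0490)/0.00306916 = 4320 days (vs. the pure-advection estimate x/v = 4330 d).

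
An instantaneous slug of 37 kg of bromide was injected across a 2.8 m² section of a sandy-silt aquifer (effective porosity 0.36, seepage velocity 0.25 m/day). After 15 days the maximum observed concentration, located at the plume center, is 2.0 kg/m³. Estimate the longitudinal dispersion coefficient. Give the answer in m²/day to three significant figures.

At the plume center C_max = M/(n_e·A·√(4πDt)), so D = M²/(4πt·(n_e·A·C_max)²).
n_e·A·C_max = 0.36 × 2.8 × 2.0 = 2.016 kg/m.
D = 37²/(4π × 15 × 2.016²) = 1.79 m²/day.

1.79 m²/day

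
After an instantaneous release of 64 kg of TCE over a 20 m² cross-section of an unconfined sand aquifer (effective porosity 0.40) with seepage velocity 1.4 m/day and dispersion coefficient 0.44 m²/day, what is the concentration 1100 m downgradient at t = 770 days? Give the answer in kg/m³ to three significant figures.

0.0858 kg/m³

For an instantaneous plane source, C(x,t) = M/(n_e·A·√(4πDt)) · exp(−(x−vt)²/(4Dt)), with n_e·A the pore (flow) area.
Plume center vt = 1.4 × 770 = 1078 m, so the well at 1100 m is 22 m downgradient of the peak.
√(4πDt) = 65.25 m, giving peak height M/(n_e·A·√(4πDt)) = 64/(0.40 × 20 × 65.25) = 0.1226 kg/m³.
(x−vt)²/(4Dt) = (22)²/(4 × 0.44 × 770) = 0.3571; exp(−0.3571) = 0.6997.
C = 0.1226 × 0.6997 = 0.0858 kg/m³.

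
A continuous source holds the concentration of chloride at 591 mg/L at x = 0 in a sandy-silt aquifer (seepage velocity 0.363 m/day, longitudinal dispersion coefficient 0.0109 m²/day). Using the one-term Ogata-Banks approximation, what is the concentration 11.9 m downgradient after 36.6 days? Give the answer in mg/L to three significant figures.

For a continuous step input, C/C₀ ≈ ½·erfc((x−vt)/(2√(Dt))).
vt = 0.363 × 36.6 = 13.2858 m and 2√(Dt) = 2√(0.0109 × 36.6) = 1.263 m.
Argument (x−vt)/(2√(Dt)) = (11.9 − 13.2858)/1.263 = -1.097; ½·erfc(-1.097) = 0.9396.
C = 591 × 0.9396 = 555 mg/L.

555 mg/L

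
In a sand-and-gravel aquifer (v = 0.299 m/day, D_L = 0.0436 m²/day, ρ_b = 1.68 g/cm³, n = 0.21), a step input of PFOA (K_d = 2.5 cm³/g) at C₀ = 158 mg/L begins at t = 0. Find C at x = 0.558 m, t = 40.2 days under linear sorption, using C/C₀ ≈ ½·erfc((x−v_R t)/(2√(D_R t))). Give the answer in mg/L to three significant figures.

Retardation factor R = 1 + ρ_b·K_d/n = 1 + 1.68 × 2.5/0.21 = 21.00.
Sorption retards both mechanisms: v_R = v/R = 0.01424 m/day, D_R = D/R = 0.002076 m²/day.
v_R·t = 0.01424 × 40.2 = 0.572448 m; 2√(D_R t) = 0.5778 m; argument = (0.558 − 0.572448)/0.5778 = -0.02501.
C = C₀ × ½·erfc(-0.02501) = 158 × 0.5141 = 81.2 mg/L.

81.2 mg/L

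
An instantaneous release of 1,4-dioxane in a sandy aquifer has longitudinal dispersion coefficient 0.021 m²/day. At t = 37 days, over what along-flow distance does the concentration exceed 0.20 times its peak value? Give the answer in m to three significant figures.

4.47 m

The plume is Gaussian with σ = √(2Dt) = √(2 × 0.021 × 37) = 1.247 m.
C/C_peak = exp(−Δx²/(2σ²)) = 0.20 ⇒ Δx = σ·√(−2 ln 0.20) = 1.247 × 1.794 = 2.237 m.
Width = 2Δx = 4.47 m.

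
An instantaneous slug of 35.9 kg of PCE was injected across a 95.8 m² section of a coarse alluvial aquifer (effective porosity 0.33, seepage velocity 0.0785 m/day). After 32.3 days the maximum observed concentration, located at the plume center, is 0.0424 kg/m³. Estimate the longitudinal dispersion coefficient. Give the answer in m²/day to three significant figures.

1.77 m²/day

At the plume center C_max = M/(n_e·A·√(4πDt)), so D = M²/(4πt·(n_e·A·C_max)²).
n_e·A·C_max = 0.33 × 95.8 × 0.0424 = 1.340 kg/m.
D = 35.9²/(4π × 32.3 × 1.340²) = 1.77 m²/day.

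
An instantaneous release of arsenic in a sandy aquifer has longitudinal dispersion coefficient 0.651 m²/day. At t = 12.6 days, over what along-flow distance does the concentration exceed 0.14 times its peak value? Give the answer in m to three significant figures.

The plume is Gaussian with σ = √(2Dt) = √(2 × 0.651 × 12.6) = 4.050 m.
C/C_peak = exp(−Δx²/(2σ²)) = 0.14 ⇒ Δx = σ·√(−2 ln 0.14) = 4.050 × 1.983 = 8.031 m.
Width = 2Δx = 16.1 m.

16.1 m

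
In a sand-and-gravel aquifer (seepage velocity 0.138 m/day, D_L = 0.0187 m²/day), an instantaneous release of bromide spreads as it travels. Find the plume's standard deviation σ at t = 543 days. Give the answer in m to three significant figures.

4.51 m

Dispersive spreading gives a Gaussian with σ² = 2Dt; advection only shifts the center.
σ = √(2 × 0.0187 × 543) = 4.51 m.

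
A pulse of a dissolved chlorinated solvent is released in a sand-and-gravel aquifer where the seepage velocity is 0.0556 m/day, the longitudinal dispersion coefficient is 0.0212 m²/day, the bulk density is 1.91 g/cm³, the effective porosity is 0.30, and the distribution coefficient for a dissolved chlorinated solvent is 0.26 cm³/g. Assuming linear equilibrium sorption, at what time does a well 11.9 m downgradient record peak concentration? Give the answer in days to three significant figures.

550 days

Retardation factor R = 1 + ρ_b·K_d/n = 1 + 1.91 × 0.26/0.30 = 2.655.
Sorption retards both mechanisms: v_R = v/R = 0.02094 m/day, D_R = D/R = 0.007985 m²/day.
Peak time from v_R²t² + 2D_R t − x² = 0: t = (√(D_R² + v_R²x²) − D_R)/v_R².
√(D_R² + v_R²x²) = √(0.007985² + 0.02094² × 11.9²) = 0.2493; v_R² = 0.0004385.
t = (0.2493 − 0.007985)/0.0004385 = 550 days.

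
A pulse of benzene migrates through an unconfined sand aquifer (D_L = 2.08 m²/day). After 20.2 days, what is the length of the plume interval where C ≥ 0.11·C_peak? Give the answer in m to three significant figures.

The plume is Gaussian with σ = √(2Dt) = √(2 × 2.08 × 20.2) = 9.167 m.
C/C_peak = exp(−Δx²/(2σ²)) = 0.11 ⇒ Δx = σ·√(−2 ln 0.11) = 9.167 × 2.101 = 19.26 m.
Width = 2Δx = 38.5 m.

38.5 m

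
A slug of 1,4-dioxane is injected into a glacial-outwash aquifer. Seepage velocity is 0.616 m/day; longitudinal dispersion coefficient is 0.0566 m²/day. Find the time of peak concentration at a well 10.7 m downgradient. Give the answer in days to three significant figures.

For the 1D instantaneous-source solution, setting ∂C/∂t = 0 at fixed x gives v²t² + 2Dt − x² = 0, so t = (√(D² + v²x²) − D)/v².
√(D² + v²x²) = √(0.0566² + 0.616² × 10.7²) = 6.591; v² = 0.379456.
t = (6.591 − 0.0566)/0.379456 = 17.2 days (vs. the pure-advection estimate x/v = 17.4 d).

17.2 days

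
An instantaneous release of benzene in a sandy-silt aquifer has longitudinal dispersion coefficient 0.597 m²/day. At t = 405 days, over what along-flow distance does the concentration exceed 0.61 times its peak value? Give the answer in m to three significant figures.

The plume is Gaussian with σ = √(2Dt) = √(2 × 0.597 × 405) = 21.99 m.
C/C_peak = exp(−Δx²/(2σ²)) = 0.61 ⇒ Δx = σ·√(−2 ln 0.61) = 21.99 × 0.9943 = 21.86 m.
Width = 2Δx = 43.7 m.

43.7 m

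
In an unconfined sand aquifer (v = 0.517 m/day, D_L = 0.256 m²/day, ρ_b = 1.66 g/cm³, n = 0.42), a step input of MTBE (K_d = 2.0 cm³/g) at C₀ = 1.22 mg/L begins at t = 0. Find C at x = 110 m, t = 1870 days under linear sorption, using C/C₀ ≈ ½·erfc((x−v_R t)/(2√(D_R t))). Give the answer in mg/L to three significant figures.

0.543 mg/L

Retardation factor R = 1 + ρ_b·K_d/n = 1 + 1.66 × 2.0/0.42 = 8.905.
Sorption retards both mechanisms: v_R = v/R = 0.05806 m/day, D_R = D/R = 0.02875 m²/day.
v_R·t = 0.05806 × 1870 = 108.5722 m; 2√(D_R t) = 14.66 m; argument = (110 − 108.5722)/14.66 = 0.09739.
C = C₀ × ½·erfc(0.09739) = 1.22 × 0.4452 = 0.543 mg/L.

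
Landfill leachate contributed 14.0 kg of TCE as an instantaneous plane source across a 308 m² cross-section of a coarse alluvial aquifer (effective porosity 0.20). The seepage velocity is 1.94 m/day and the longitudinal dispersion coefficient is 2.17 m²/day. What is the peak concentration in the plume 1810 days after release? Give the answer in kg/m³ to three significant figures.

The peak of an instantaneous 1D plume sits at x = vt; there the Gaussian factor is 1 and C_max = M/(n_e·A·√(4πDt)), where n_e·A is the pore area the mass is dissolved in.
√(4πDt) = √(4π × 2.17 × 1810) = 222.2 m, so C_max = 14.0/(0.20 × 308 × 222.2) = 0.00102 kg/m³.

0.00102 kg/m³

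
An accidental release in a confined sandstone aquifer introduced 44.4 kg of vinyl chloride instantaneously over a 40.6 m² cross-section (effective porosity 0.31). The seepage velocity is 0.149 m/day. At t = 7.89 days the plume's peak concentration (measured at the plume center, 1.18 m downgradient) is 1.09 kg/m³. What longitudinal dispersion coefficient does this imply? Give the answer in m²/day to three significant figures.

At the plume center C_max = M/(n_e·A·√(4πDt)), so D = M²/(4πt·(n_e·A·C_max)²).
n_e·A·C_max = 0.31 × 40.6 × 1.09 = 13.72 kg/m.
D = 44.4²/(4π × 7.89 × 13.72²) = 0.106 m²/day.

0.106 m²/day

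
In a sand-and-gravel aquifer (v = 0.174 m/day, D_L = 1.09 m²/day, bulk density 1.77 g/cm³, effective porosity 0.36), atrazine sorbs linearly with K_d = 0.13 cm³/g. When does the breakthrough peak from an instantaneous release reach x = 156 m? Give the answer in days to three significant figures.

Retardation factor R = 1 + ρ_b·K_d/n = 1 + 1.77 × 0.13/0.36 = 1.639.
Sorption retards both mechanisms: v_R = v/R = 0.1062 m/day, D_R = D/R = 0.6650 m²/day.
Peak time from v_R²t² + 2D_R t − x² = 0: t = (√(D_R² + v_R²x²) − D_R)/v_R².
√(D_R² + v_R²x²) = √(0.6650² + 0.1062² × 156²) = 16.58; v_R² = 0.01128.
t = (16.58 − 0.6650)/0.01128 = 1410 days.

1410 days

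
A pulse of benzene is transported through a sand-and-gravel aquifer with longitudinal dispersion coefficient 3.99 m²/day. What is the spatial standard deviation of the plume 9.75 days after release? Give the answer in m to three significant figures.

Dispersive spreading gives a Gaussian with σ² = 2Dt; advection only shifts the center.
σ = √(2 × 3.99 × 9.75) = 8.82 m.

8.82 m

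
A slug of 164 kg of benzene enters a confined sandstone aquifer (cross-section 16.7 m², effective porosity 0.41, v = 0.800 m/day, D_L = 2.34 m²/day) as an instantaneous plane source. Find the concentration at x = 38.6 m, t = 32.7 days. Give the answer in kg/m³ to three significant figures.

For an instantaneous plane source, C(x,t) = M/(n_e·A·√(4πDt)) · exp(−(x−vt)²/(4Dt)), with n_e·A the pore (flow) area.
Plume center vt = 0.800 × 32.7 = 26.16 m, so the well at 38.6 m is 12.44 m downgradient of the peak.
√(4πDt) = 31.01 m, giving peak height M/(n_e·A·√(4πDt)) = 164/(0.41 × 16.7 × 31.01) = 0.7724 kg/m³.
(x−vt)²/(4Dt) = (12.44)²/(4 × 2.34 × 32.7) = 0.5056; exp(−0.5056) = 0.6031.
C = 0.7724 × 0.6031 = 0.466 kg/m³.

0.466 kg/m³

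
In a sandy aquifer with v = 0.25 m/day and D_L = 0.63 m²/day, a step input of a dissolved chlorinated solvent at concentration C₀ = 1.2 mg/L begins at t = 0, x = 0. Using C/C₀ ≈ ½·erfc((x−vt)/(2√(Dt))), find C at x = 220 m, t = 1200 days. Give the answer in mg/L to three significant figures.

For a continuous step input, C/C₀ ≈ ½·erfc((x−vt)/(2√(Dt))).
vt = 0.25 × 1200 = 300 m and 2√(Dt) = 2√(0.63 × 1200) = 54.99 m.
Argument (x−vt)/(2√(Dt)) = (220 − 300)/54.99 = -1.455; ½·erfc(-1.455) = 0.9802.
C = 1.2 × 0.9802 = 1.18 mg/L.

1.18 mg/L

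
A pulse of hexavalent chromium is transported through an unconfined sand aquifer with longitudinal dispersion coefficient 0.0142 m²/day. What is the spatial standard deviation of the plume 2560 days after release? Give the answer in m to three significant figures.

Dispersive spreading gives a Gaussian with σ² = 2Dt; advection only shifts the center.
σ = √(2 × 0.0142 × 2560) = 8.53 m.

8.53 m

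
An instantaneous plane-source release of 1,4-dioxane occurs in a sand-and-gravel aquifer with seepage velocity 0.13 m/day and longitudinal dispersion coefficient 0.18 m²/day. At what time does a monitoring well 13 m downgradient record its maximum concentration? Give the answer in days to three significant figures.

89.9 days

For the 1D instantaneous-source solution, setting ∂C/∂t = 0 at fixed x gives v²t² + 2Dt − x² = 0, so t = (√(D² + v²x²) − D)/v².
√(D² + v²x²) = √(0.18² + 0.13² × 13²) = 1.700; v² = 0.0169.
t = (1.700 − 0.18)/0.0169 = 89.9 days (vs. the pure-advection estimate x/v = 100 d).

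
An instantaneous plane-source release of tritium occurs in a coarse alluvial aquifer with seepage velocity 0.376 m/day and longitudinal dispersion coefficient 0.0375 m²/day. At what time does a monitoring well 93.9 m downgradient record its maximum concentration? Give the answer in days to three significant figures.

249 days

For the 1D instantaneous-source solution, setting ∂C/∂t = 0 at fixed x gives v²t² + 2Dt − x² = 0, so t = (√(D² + v²x²) − D)/v².
√(D² + v²x²) = √(0.0375² + 0.376² × 93.9²) = 35.31; v² = 0.141376.
t = (35.31 − 0.0375)/0.141376 = 249 days (vs. the pure-advection estimate x/v = 250 d).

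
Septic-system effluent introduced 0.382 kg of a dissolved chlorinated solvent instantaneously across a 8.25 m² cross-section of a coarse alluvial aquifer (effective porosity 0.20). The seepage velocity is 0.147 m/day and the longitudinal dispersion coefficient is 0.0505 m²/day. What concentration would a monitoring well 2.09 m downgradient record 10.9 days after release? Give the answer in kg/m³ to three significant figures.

For an instantaneous plane source, C(x,t) = M/(n_e·A·√(4πDt)) · exp(−(x−vt)²/(4Dt)), with n_e·A the pore (flow) area.
Plume center vt = 0.147 × 10.9 = 1.6023 m, so the well at 2.09 m is 0.4877 m downgradient of the peak.
√(4πDt) = 2.630 m, giving peak height M/(n_e·A·√(4πDt)) = 0.382/(0.20 × 8.25 × 2.630) = 0.08803 kg/m³.
(x−vt)²/(4Dt) = (0.4877)²/(4 × 0.0505 × 10.9) = 0.1080; exp(−0.1080) = 0.8976.
C = 0.08803 × 0.8976 = 0.0790 kg/m³.

0.0790 kg/m³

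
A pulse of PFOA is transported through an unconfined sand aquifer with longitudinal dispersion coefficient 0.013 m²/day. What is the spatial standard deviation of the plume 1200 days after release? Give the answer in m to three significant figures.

5.59 m

Dispersive spreading gives a Gaussian with σ² = 2Dt; advection only shifts the center.
σ = √(2 × 0.013 × 1200) = 5.59 m.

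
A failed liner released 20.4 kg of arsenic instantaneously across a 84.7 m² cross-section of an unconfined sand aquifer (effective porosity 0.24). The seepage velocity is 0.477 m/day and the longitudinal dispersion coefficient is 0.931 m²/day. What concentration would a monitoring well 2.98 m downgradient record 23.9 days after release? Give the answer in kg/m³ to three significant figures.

For an instantaneous plane source, C(x,t) = M/(n_e·A·√(4πDt)) · exp(−(x−vt)²/(4Dt)), with n_e·A the pore (flow) area.
Plume center vt = 0.477 × 23.9 = 11.4003 m, so the well at 2.98 m is 8.4203 m upgradient of the peak.
√(4πDt) = 16.72 m, giving peak height M/(n_e·A·√(4πDt)) = 20.4/(0.24 × 84.7 × 16.72) = 0.06002 kg/m³.
(x−vt)²/(4Dt) = (-8.4203)²/(4 × 0.931 × 23.9) = 0.7966; exp(−0.7966) = 0.4509.
C = 0.06002 × 0.4509 = 0.0271 kg/m³.

0.0271 kg/m³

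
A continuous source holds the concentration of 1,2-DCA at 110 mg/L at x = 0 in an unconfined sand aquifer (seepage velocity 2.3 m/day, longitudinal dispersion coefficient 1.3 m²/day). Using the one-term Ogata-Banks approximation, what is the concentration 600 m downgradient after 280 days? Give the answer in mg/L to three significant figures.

104 mg/L

For a continuous step input, C/C₀ ≈ ½·erfc((x−vt)/(2√(Dt))).
vt = 2.3 × 280 = 644 m and 2√(Dt) = 2√(1.3 × 280) = 38.16 m.
Argument (x−vt)/(2√(Dt)) = (600 − 644)/38.16 = -1.153; ½·erfc(-1.153) = 0.9485.
C = 110 × 0.9485 = 104 mg/L.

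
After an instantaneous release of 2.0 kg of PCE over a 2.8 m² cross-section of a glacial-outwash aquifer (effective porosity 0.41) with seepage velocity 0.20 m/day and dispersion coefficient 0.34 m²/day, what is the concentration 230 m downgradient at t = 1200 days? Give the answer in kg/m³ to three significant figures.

For an instantaneous plane source, C(x,t) = M/(n_e·A·√(4πDt)) · exp(−(x−vt)²/(4Dt)), with n_e·A the pore (flow) area.
Plume center vt = 0.20 × 1200 = 240 m, so the well at 230 m is 10 m upgradient of the peak.
√(4πDt) = 71.60 m, giving peak height M/(n_e·A·√(4πDt)) = 2.0/(0.41 × 2.8 × 71.60) = 0.02433 kg/m³.
(x−vt)²/(4Dt) = (-10)²/(4 × 0.34 × 1200) = 0.06127; exp(−0.06127) = 0.9406.
C = 0.02433 × 0.9406 = 0.0229 kg/m³.

0.0229 kg/m³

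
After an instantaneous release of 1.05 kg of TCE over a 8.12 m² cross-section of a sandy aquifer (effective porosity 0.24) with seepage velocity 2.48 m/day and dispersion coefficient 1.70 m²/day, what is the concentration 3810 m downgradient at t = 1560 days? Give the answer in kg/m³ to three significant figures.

For an instantaneous plane source, C(x,t) = M/(n_e·A·√(4πDt)) · exp(−(x−vt)²/(4Dt)), with n_e·A the pore (flow) area.
Plume center vt = 2.48 × 1560 = 3868.8 m, so the well at 3810 m is 58.8 m upgradient of the peak.
√(4πDt) = 182.6 m, giving peak height M/(n_e·A·√(4πDt)) = 1.05/(0.24 × 8.12 × 182.6) = 0.002951 kg/m³.
(x−vt)²/(4Dt) = (-58.8)²/(4 × 1.70 × 1560) = 0.3259; exp(−0.3259) = 0.7219.
C = 0.002951 × 0.7219 = 0.00213 kg/m³.

0.00213 kg/m³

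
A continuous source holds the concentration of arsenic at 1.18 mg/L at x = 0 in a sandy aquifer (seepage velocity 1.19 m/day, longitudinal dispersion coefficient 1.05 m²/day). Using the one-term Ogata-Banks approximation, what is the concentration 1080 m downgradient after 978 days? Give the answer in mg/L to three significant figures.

1.14 mg/L

For a continuous step input, C/C₀ ≈ ½·erfc((x−vt)/(2√(Dt))).
vt = 1.19 × 978 = 1163.82 m and 2√(Dt) = 2√(1.05 × 978) = 64.09 m.
Argument (x−vt)/(2√(Dt)) = (1080 − 1163.82)/64.09 = -1.308; ½·erfc(-1.308) = 0.9678.
C = 1.18 × 0.9678 = 1.14 mg/L.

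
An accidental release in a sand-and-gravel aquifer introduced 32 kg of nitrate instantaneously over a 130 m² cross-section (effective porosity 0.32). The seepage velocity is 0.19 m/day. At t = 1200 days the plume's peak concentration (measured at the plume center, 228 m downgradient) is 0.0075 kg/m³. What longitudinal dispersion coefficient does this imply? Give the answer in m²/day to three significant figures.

0.698 m²/day

At the plume center C_max = M/(n_e·A·√(4πDt)), so D = M²/(4πt·(n_e·A·C_max)²).
n_e·A·C_max = 0.32 × 130 × 0.0075 = 0.3120 kg/m.
D = 32²/(4π × 1200 × 0.3120²) = 0.698 m²/day.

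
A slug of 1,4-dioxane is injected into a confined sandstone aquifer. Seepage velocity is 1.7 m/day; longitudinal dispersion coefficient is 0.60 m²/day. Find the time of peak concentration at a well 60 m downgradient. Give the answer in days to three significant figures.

35.1 days

For the 1D instantaneous-source solution, setting ∂C/∂t = 0 at fixed x gives v²t² + 2Dt − x² = 0, so t = (√(D² + v²x²) − D)/v².
√(D² + v²x²) = √(0.60² + 1.7² × 60²) = 102.0; v² = 2.89.
t = (102.0 − 0.60)/2.89 = 35.1 days (vs. the pure-advection estimate x/v = 35.3 d).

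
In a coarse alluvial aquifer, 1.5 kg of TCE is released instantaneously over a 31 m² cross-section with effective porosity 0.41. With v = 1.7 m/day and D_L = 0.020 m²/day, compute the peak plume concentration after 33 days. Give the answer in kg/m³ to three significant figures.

0.0410 kg/m³

The peak of an instantaneous 1D plume sits at x = vt; there the Gaussian factor is 1 and C_max = M/(n_e·A·√(4πDt)), where n_e·A is the pore area the mass is dissolved in.
√(4πDt) = √(4π × 0.020 × 33) = 2.880 m, so C_max = 1.5/(0.41 × 31 × 2.880) = 0.0410 kg/m³.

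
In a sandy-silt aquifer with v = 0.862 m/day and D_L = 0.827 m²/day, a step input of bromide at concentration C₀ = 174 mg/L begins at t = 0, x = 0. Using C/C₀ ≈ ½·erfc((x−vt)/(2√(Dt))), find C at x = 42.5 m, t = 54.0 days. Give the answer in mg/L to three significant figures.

For a continuous step input, C/C₀ ≈ ½·erfc((x−vt)/(2√(Dt))).
vt = 0.862 × 54.0 = 46.548 m and 2√(Dt) = 2√(0.827 × 54.0) = 13.37 m.
Argument (x−vt)/(2√(Dt)) = (42.5 − 46.548)/13.37 = -0.3028; ½·erfc(-0.3028) = 0.6658.
C = 174 × 0.6658 = 116 mg/L.

116 mg/L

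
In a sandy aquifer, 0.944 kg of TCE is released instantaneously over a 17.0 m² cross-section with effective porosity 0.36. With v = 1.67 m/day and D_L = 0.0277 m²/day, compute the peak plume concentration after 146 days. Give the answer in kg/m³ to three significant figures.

0.0216 kg/m³

The peak of an instantaneous 1D plume sits at x = vt; there the Gaussian factor is 1 and C_max = M/(n_e·A·√(4πDt)), where n_e·A is the pore area the mass is dissolved in.
√(4πDt) = √(4π × 0.0277 × 146) = 7.129 m, so C_max = 0.944/(0.36 × 17.0 × 7.129) = 0.0216 kg/m³.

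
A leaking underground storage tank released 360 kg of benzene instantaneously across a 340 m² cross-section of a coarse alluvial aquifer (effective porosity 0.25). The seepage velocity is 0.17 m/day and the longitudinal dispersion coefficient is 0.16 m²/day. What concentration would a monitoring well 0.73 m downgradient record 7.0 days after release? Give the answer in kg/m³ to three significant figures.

1.08 kg/m³

For an instantaneous plane source, C(x,t) = M/(n_e·A·√(4πDt)) · exp(−(x−vt)²/(4Dt)), with n_e·A the pore (flow) area.
Plume center vt = 0.17 × 7.0 = 1.19 m, so the well at 0.73 m is 0.46 m upgradient of the peak.
√(4πDt) = 3.752 m, giving peak height M/(n_e·A·√(4πDt)) = 360/(0.25 × 340 × 3.752) = 1.129 kg/m³.
(x−vt)²/(4Dt) = (-0.46)²/(4 × 0.16 × 7.0) = 0.04723; exp(−0.04723) = 0.9539.
C = 1.129 × 0.9539 = 1.08 kg/m³.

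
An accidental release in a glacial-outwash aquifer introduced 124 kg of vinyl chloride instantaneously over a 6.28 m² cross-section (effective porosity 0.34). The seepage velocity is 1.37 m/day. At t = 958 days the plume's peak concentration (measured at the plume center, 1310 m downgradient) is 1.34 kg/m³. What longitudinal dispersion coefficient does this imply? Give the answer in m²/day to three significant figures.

0.156 m²/day

At the plume center C_max = M/(n_e·A·√(4πDt)), so D = M²/(4πt·(n_e·A·C_max)²).
n_e·A·C_max = 0.34 × 6.28 × 1.34 = 2.861 kg/m.
D = 124²/(4π × 958 × 2.861²) = 0.156 m²/day.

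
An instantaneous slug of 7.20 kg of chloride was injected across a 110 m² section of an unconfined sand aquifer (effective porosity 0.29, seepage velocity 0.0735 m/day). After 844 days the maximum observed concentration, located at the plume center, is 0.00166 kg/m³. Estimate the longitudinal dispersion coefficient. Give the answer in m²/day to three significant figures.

1.74 m²/day

At the plume center C_max = M/(n_e·A·√(4πDt)), so D = M²/(4πt·(n_e·A·C_max)²).
n_e·A·C_max = 0.29 × 110 × 0.00166 = 0.05295 kg/m.
D = 7.20²/(4π × 844 × 0.05295²) = 1.74 m²/day.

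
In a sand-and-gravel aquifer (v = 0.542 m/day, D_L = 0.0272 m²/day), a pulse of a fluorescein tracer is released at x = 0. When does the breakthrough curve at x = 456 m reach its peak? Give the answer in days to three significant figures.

841 days

For the 1D instantaneous-source solution, setting ∂C/∂t = 0 at fixed x gives v²t² + 2Dt − x² = 0, so t = (√(D² + v²x²) − D)/v².
√(D² + v²x²) = √(0.0272² + 0.542² × 456²) = 247.2; v² = 0.293764.
t = (247.2 − 0.0272)/0.293764 = 841 days (vs. the pure-advection estimate x/v = 841 d).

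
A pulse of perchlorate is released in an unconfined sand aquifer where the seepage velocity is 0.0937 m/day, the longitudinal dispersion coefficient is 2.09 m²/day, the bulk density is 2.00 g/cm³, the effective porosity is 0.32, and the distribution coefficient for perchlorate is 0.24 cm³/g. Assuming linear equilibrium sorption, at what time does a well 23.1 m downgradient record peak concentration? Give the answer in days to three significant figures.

Retardation factor R = 1 + ρ_b·K_d/n = 1 + 2.00 × 0.24/0.32 = 2.500.
Sorption retards both mechanisms: v_R = v/R = 0.03748 m/day, D_R = D/R = 0.8360 m²/day.
Peak time from v_R²t² + 2D_R t − x² = 0: t = (√(D_R² + v_R²x²) − D_R)/v_R².
√(D_R² + v_R²x²) = √(0.8360² + 0.03748² × 23.1²) = 1.204; v_R² = 0.001405.
t = (1.204 − 0.8360)/0.001405 = 262 days.

262 days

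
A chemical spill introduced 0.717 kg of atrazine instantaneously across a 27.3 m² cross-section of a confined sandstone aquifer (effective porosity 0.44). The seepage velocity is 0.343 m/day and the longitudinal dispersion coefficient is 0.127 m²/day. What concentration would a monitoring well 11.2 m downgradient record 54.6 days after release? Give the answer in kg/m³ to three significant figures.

For an instantaneous plane source, C(x,t) = M/(n_e·A·√(4πDt)) · exp(−(x−vt)²/(4Dt)), with n_e·A the pore (flow) area.
Plume center vt = 0.343 × 54.6 = 18.7278 m, so the well at 11.2 m is 7.5278 m upgradient of the peak.
√(4πDt) = 9.335 m, giving peak height M/(n_e·A·√(4πDt)) = 0.717/(0.44 × 27.3 × 9.335) = 0.006394 kg/m³.
(x−vt)²/(4Dt) = (-7.5278)²/(4 × 0.127 × 54.6) = 2.043; exp(−2.043) = 0.1296.
C = 0.006394 × 0.1296 = 0.000829 kg/m³.

0.000829 kg/m³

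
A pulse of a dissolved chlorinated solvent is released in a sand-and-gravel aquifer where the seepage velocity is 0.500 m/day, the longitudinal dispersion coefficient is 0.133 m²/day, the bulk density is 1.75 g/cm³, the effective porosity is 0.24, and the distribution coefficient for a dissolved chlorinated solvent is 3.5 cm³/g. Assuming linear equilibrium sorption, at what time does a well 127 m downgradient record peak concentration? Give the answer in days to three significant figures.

Retardation factor R = 1 + ρ_b·K_d/n = 1 + 1.75 × 3.5/0.24 = 26.52.
Sorption retards both mechanisms: v_R = v/R = 0.01885 m/day, D_R = D/R = 0.005015 m²/day.
Peak time from v_R²t² + 2D_R t − x² = 0: t = (√(D_R² + v_R²x²) − D_R)/v_R².
√(D_R² + v_R²x²) = √(0.005015² + 0.01885² × 127²) = 2.394; v_R² = 0.0003553.
t = (2.394 − 0.005015)/0.0003553 = 6720 days.

6720 days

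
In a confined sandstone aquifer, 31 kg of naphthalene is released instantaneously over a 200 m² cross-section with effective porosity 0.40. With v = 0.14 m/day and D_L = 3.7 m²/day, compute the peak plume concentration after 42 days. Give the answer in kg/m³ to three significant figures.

0.00877 kg/m³

The peak of an instantaneous 1D plume sits at x = vt; there the Gaussian factor is 1 and C_max = M/(n_e·A·√(4πDt)), where n_e·A is the pore area the mass is dissolved in.
√(4πDt) = √(4π × 3.7 × 42) = 44.19 m, so C_max = 31/(0.40 × 200 × 44.19) = 0.00877 kg/m³.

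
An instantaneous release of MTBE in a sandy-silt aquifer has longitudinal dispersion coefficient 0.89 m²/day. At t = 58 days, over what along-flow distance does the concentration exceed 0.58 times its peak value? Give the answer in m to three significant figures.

21.2 m

The plume is Gaussian with σ = √(2Dt) = √(2 × 0.89 × 58) = 10.16 m.
C/C_peak = exp(−Δx²/(2σ²)) = 0.58 ⇒ Δx = σ·√(−2 ln 0.58) = 10.16 × 1.044 = 10.61 m.
Width = 2Δx = 21.2 m.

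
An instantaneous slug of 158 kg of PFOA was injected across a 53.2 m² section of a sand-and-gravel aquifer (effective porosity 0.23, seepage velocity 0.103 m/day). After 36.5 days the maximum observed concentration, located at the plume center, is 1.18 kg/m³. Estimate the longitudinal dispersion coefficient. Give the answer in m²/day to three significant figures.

0.261 m²/day

At the plume center C_max = M/(n_e·A·√(4πDt)), so D = M²/(4πt·(n_e·A·C_max)²).
n_e·A·C_max = 0.23 × 53.2 × 1.18 = 14.44 kg/m.
D = 158²/(4π × 36.5 × 14.44²) = 0.261 m²/day.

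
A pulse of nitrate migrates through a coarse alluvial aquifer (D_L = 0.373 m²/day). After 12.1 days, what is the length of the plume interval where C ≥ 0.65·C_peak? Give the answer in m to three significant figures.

5.58 m

The plume is Gaussian with σ = √(2Dt) = √(2 × 0.373 × 12.1) = 3.004 m.
C/C_peak = exp(−Δx²/(2σ²)) = 0.65 ⇒ Δx = σ·√(−2 ln 0.65) = 3.004 × 0.9282 = 2.788 m.
Width = 2Δx = 5.58 m.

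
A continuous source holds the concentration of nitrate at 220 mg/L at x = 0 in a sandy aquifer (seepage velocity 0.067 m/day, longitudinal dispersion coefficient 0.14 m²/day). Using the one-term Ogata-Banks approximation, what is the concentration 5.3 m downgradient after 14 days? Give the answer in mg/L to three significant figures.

For a continuous step input, C/C₀ ≈ ½·erfc((x−vt)/(2√(Dt))).
vt = 0.067 × 14 = 0.938 m and 2√(Dt) = 2√(0.14 × 14) = 2.800 m.
Argument (x−vt)/(2√(Dt)) = (5.3 − 0.938)/2.800 = 1.558; ½·erfc(1.558) = 0.01379.
C = 220 × 0.01379 = 3.03 mg/L.

3.03 mg/L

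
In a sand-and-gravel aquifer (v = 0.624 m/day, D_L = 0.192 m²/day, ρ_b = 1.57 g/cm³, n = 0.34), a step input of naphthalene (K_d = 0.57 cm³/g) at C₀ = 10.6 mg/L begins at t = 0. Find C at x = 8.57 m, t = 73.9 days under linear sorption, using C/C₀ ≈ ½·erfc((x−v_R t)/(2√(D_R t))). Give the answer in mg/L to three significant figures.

9.86 mg/L

Retardation factor R = 1 + ρ_b·K_d/n = 1 + 1.57 × 0.57/0.34 = 3.632.
Sorption retards both mechanisms: v_R = v/R = 0.1718 m/day, D_R = D/R = 0.05286 m²/day.
v_R·t = 0.1718 × 73.9 = 12.69602 m; 2√(D_R t) = 3.953 m; argument = (8.57 − 12.69602)/3.953 = -1.044.
C = C₀ × ½·erfc(-1.044) = 10.6 × 0.9301 = 9.86 mg/L.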